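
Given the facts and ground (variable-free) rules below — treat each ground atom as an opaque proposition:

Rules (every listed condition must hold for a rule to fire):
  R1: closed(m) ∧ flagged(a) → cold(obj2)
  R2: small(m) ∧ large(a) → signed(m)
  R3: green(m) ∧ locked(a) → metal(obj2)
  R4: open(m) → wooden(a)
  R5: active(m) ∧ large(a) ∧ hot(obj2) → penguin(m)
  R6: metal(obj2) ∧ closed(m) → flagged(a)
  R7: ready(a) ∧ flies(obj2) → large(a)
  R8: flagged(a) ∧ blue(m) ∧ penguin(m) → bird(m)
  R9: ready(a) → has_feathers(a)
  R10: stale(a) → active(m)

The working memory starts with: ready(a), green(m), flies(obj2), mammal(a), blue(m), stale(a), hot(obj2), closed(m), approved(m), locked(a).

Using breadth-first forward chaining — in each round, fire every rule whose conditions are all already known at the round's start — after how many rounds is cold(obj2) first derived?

3

Round 1: R3 [green(m) ∧ locked(a) → metal(obj2)]; R7 [ready(a) ∧ flies(obj2) → large(a)]; R9 [ready(a) → has_feathers(a)]; R10 [stale(a) → active(m)]. Adds metal(obj2), large(a), has_feathers(a), active(m).
Round 2: R5 [active(m) ∧ large(a) ∧ hot(obj2) → penguin(m)]; R6 [metal(obj2) ∧ closed(m) → flagged(a)]. Adds penguin(m), flagged(a).
Round 3: R1 [closed(m) ∧ flagged(a) → cold(obj2)]; R8 [flagged(a) ∧ blue(m) ∧ penguin(m) → bird(m)]. Adds cold(obj2), bird(m).
cold(obj2) first appears in round 3.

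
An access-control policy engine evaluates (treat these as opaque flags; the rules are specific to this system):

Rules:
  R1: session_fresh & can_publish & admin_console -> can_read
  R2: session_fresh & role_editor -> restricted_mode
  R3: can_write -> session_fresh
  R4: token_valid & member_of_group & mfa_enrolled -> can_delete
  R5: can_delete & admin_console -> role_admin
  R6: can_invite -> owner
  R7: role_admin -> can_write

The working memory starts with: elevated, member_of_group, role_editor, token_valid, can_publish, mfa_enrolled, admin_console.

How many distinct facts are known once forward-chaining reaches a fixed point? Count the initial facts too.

Round 1: R4 [token_valid & member_of_group & mfa_enrolled -> can_delete]. New: can_delete.
Round 2: R5 [can_delete & admin_console -> role_admin]. New: role_admin.
Round 3: R7 [role_admin -> can_write]. New: can_write.
Round 4: R3 [can_write -> session_fresh]. New: session_fresh.
Round 5: R1 [session_fresh & can_publish & admin_console -> can_read]; R2 [session_fresh & role_editor -> restricted_mode]. New: can_read, restricted_mode.
Closure: {admin_console, can_delete, can_publish, can_read, can_write, elevated, member_of_group, mfa_enrolled, restricted_mode, role_admin, role_editor, session_fresh, token_valid} — 13 facts.

13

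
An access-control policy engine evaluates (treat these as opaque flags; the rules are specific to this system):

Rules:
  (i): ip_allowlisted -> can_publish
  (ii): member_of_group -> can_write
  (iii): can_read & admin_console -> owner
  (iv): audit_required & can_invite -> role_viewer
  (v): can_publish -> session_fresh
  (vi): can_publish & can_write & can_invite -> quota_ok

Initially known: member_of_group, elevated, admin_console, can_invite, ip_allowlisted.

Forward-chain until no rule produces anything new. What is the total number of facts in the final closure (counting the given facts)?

Round 1 fires (i), (ii), giving can_publish, can_write.
Round 2 fires (v), (vi), giving session_fresh, quota_ok.
Closure: {admin_console, can_invite, can_publish, can_write, elevated, ip_allowlisted, member_of_group, quota_ok, session_fresh} — 9 facts.

9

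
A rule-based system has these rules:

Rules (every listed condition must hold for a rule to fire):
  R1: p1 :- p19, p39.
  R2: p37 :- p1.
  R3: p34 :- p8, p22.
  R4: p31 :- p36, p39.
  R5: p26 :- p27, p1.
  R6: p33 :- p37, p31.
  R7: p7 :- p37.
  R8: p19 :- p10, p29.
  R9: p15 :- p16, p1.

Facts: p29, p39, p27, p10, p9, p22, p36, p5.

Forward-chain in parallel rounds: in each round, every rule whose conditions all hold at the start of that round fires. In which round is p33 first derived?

Round 1: R4 [p31 :- p36, p39.]; R8 [p19 :- p10, p29.]. Adds p31, p19.
Round 2: R1 [p1 :- p19, p39.]. Adds p1.
Round 3: R2 [p37 :- p1.]; R5 [p26 :- p27, p1.]. Adds p37, p26.
Round 4: R6 [p33 :- p37, p31.]; R7 [p7 :- p37.]. Adds p33, p7.
p33 first appears in round 4.

4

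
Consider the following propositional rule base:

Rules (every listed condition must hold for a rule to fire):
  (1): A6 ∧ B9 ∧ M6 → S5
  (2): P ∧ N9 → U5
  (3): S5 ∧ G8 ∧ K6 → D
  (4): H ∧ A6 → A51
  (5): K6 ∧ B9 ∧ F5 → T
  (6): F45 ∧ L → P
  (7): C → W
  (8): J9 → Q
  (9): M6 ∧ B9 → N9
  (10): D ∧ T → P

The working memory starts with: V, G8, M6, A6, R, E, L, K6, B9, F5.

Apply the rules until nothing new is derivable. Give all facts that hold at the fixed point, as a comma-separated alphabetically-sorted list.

A6, B9, D, E, F5, G8, K6, L, M6, N9, P, R, S5, T, U5, V

[1] (1) [A6 ∧ B9 ∧ M6 → S5]; (5) [K6 ∧ B9 ∧ F5 → T]; (9) [M6 ∧ B9 → N9]. ⇒ new: S5, T, N9.
[2] (3) [S5 ∧ G8 ∧ K6 → D]. ⇒ new: D.
[3] (10) [D ∧ T → P]. ⇒ new: P.
[4] (2) [P ∧ N9 → U5]. ⇒ new: U5.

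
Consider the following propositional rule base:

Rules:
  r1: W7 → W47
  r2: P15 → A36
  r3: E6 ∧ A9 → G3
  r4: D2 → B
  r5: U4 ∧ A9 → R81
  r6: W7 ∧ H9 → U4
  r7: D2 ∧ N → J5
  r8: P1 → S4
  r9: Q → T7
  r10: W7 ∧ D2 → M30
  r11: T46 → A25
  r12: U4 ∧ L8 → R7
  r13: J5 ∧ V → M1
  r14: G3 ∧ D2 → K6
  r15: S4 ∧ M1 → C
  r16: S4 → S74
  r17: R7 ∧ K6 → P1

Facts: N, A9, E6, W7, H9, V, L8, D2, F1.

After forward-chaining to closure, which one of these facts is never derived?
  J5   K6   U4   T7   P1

Round 1: r1 [W7 → W47]; r3 [E6 ∧ A9 → G3]; r4 [D2 → B]; r6 [W7 ∧ H9 → U4]; r7 [D2 ∧ N → J5]; r10 [W7 ∧ D2 → M30]. New: W47, G3, B, U4, J5, M30.
Round 2: r5 [U4 ∧ A9 → R81]; r12 [U4 ∧ L8 → R7]; r13 [J5 ∧ V → M1]; r14 [G3 ∧ D2 → K6]. New: R81, R7, M1, K6.
Round 3: r17 [R7 ∧ K6 → P1]. New: P1.
Round 4: r8 [P1 → S4]. New: S4.
Round 5: r15 [S4 ∧ M1 → C]; r16 [S4 → S74]. New: C, S74.
Derived: U4 (round 1), K6 (round 2), J5 (round 1), P1 (round 3). T7 never appears in any round.

T7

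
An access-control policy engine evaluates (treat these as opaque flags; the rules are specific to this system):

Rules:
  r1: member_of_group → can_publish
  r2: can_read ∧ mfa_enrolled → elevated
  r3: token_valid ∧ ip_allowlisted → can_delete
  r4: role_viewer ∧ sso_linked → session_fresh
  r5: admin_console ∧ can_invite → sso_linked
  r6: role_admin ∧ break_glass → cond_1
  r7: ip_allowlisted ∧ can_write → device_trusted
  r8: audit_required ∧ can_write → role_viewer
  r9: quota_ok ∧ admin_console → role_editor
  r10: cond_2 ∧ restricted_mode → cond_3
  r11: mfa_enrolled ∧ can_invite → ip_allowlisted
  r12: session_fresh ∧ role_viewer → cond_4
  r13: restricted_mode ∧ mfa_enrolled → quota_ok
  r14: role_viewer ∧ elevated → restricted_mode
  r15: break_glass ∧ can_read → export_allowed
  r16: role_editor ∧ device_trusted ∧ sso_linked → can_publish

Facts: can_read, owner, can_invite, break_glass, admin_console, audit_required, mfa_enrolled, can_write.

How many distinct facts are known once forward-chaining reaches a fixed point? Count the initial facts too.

20

[1] r2 [can_read ∧ mfa_enrolled → elevated]; r5 [admin_console ∧ can_invite → sso_linked]; r8 [audit_required ∧ can_write → role_viewer]; r11 [mfa_enrolled ∧ can_invite → ip_allowlisted]; r15 [break_glass ∧ can_read → export_allowed]. ⇒ new: elevated, sso_linked, role_viewer, ip_allowlisted, export_allowed.
[2] r4 [role_viewer ∧ sso_linked → session_fresh]; r7 [ip_allowlisted ∧ can_write → device_trusted]; r14 [role_viewer ∧ elevated → restricted_mode]. ⇒ new: session_fresh, device_trusted, restricted_mode.
[3] r12 [session_fresh ∧ role_viewer → cond_4]; r13 [restricted_mode ∧ mfa_enrolled → quota_ok]. ⇒ new: cond_4, quota_ok.
[4] r9 [quota_ok ∧ admin_console → role_editor]. ⇒ new: role_editor.
[5] r16 [role_editor ∧ device_trusted ∧ sso_linked → can_publish]. ⇒ new: can_publish.
Closure: {admin_console, audit_required, break_glass, can_invite, can_publish, can_read, can_write, cond_4, device_trusted, elevated, export_allowed, ip_allowlisted, mfa_enrolled, owner, quota_ok, restricted_mode, role_editor, role_viewer, session_fresh, sso_linked} — 20 facts.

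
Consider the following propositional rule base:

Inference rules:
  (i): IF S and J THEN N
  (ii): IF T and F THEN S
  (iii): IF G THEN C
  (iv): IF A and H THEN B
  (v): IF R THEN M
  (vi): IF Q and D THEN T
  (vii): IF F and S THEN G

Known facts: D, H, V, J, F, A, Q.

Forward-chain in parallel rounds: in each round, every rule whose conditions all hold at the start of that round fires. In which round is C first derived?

4

Round 1 fires (iv), (vi), giving B, T.
Round 2 fires (ii), giving S.
Round 3 fires (i), (vii), giving N, G.
Round 4 fires (iii), giving C.
C first appears in round 4.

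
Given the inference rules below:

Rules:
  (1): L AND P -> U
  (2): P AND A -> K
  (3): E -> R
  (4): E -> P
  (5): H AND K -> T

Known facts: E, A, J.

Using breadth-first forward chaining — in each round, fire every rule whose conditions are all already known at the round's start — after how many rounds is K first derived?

2

Round 1 — (3), (4), derive R, P.
Round 2 — (2), derive K.
K first appears in round 2.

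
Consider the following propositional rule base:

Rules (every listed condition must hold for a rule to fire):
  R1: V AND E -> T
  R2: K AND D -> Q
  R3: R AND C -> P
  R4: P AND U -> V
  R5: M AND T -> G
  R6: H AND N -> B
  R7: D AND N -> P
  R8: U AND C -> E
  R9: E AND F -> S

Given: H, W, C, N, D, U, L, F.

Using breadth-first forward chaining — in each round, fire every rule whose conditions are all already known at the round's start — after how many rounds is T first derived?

3

Round 1: R6 [H AND N -> B]; R7 [D AND N -> P]; R8 [U AND C -> E]. Adds B, P, E.
Round 2: R4 [P AND U -> V]; R9 [E AND F -> S]. Adds V, S.
Round 3: R1 [V AND E -> T]. Adds T.
T first appears in round 3.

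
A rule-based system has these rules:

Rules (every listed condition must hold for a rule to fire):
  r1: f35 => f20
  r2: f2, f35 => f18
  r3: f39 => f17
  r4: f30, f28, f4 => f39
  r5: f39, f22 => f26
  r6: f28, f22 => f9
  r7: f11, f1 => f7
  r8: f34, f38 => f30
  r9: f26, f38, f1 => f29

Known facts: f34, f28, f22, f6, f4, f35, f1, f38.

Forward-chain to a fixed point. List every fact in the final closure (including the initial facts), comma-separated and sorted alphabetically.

[1] r1 [f35 => f20]; r6 [f28, f22 => f9]; r8 [f34, f38 => f30]. ⇒ new: f20, f9, f30.
[2] r4 [f30, f28, f4 => f39]. ⇒ new: f39.
[3] r3 [f39 => f17]; r5 [f39, f22 => f26]. ⇒ new: f17, f26.
[4] r9 [f26, f38, f1 => f29]. ⇒ new: f29.

f1, f17, f20, f22, f26, f28, f29, f30, f34, f35, f38, f39, f4, f6, f9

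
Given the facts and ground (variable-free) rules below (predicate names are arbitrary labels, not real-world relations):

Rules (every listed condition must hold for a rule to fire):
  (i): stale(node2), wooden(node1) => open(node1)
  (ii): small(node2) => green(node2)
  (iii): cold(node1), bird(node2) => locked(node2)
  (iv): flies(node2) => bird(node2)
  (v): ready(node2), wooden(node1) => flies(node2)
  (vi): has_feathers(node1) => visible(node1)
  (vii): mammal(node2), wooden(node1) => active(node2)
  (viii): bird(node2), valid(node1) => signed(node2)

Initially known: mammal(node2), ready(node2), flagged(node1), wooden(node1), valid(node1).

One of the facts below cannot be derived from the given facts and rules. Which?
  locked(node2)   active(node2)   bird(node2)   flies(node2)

Round 1 — (v), (vii), derive flies(node2), active(node2).
Round 2 — (iv), derive bird(node2).
Round 3 — (viii), derive signed(node2).
Derived: flies(node2) (round 1), bird(node2) (round 2), active(node2) (round 1). locked(node2) never appears in any round.

locked(node2)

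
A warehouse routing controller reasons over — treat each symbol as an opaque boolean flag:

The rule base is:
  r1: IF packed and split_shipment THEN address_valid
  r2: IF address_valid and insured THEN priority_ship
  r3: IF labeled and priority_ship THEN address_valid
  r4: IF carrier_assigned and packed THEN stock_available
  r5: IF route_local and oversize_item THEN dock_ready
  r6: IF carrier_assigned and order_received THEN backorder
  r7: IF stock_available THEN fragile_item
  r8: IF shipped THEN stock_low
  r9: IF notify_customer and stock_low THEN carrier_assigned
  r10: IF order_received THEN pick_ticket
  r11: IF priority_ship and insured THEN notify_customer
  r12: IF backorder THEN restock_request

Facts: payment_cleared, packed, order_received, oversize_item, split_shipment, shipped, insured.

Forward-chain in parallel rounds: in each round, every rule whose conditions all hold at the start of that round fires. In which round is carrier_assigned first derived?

4

Round 1 — r1, r8, r10, derive address_valid, stock_low, pick_ticket.
Round 2 — r2, derive priority_ship.
Round 3 — r11, derive notify_customer.
Round 4 — r9, derive carrier_assigned.
carrier_assigned first appears in round 4.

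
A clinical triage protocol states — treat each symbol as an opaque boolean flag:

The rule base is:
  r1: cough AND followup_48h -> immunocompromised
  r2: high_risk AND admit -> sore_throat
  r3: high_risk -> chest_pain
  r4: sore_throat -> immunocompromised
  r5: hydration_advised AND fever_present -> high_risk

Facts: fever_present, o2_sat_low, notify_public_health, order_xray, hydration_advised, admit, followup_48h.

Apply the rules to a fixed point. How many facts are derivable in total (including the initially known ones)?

Round 1 fires r5, giving high_risk.
Round 2 fires r2, r3, giving sore_throat, chest_pain.
Round 3 fires r4, giving immunocompromised.
Closure: {admit, chest_pain, fever_present, followup_48h, high_risk, hydration_advised, immunocompromised, notify_public_health, o2_sat_low, order_xray, sore_throat} — 11 facts.

11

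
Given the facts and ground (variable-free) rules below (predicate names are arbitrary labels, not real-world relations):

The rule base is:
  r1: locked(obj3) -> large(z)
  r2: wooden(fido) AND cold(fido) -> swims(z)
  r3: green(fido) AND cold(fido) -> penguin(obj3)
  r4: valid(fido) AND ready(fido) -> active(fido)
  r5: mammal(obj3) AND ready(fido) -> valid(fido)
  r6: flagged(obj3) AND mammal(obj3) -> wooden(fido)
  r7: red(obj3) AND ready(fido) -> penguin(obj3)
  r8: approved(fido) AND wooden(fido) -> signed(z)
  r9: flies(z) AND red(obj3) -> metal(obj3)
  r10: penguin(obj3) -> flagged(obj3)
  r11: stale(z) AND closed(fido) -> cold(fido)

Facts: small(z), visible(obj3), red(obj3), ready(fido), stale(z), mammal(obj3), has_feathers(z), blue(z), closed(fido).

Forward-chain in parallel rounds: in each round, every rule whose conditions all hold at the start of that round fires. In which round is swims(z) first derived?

4

[1] r5 [mammal(obj3) AND ready(fido) -> valid(fido)]; r7 [red(obj3) AND ready(fido) -> penguin(obj3)]; r11 [stale(z) AND closed(fido) -> cold(fido)]. ⇒ new: valid(fido), penguin(obj3), cold(fido).
[2] r4 [valid(fido) AND ready(fido) -> active(fido)]; r10 [penguin(obj3) -> flagged(obj3)]. ⇒ new: active(fido), flagged(obj3).
[3] r6 [flagged(obj3) AND mammal(obj3) -> wooden(fido)]. ⇒ new: wooden(fido).
[4] r2 [wooden(fido) AND cold(fido) -> swims(z)]. ⇒ new: swims(z).
swims(z) first appears in round 4.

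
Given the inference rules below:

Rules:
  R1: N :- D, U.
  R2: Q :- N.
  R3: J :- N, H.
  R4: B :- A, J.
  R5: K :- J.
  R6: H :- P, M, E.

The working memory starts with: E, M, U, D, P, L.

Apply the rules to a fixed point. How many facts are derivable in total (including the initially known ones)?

Round 1: R1 [N :- D, U.]; R6 [H :- P, M, E.]. New: N, H.
Round 2: R2 [Q :- N.]; R3 [J :- N, H.]. New: Q, J.
Round 3: R5 [K :- J.]. New: K.
Closure: {D, E, H, J, K, L, M, N, P, Q, U} — 11 facts.

11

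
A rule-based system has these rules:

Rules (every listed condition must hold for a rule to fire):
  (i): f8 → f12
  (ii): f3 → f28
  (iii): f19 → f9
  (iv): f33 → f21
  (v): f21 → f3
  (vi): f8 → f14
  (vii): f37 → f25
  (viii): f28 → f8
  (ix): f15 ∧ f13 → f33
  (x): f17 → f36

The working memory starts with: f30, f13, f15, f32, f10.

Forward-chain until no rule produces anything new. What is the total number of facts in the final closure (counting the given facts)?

Round 1: (ix) [f15 ∧ f13 → f33]. New: f33.
Round 2: (iv) [f33 → f21]. New: f21.
Round 3: (v) [f21 → f3]. New: f3.
Round 4: (ii) [f3 → f28]. New: f28.
Round 5: (viii) [f28 → f8]. New: f8.
Round 6: (i) [f8 → f12]; (vi) [f8 → f14]. New: f12, f14.
Closure: {f10, f12, f13, f14, f15, f21, f28, f3, f30, f32, f33, f8} — 12 facts.

12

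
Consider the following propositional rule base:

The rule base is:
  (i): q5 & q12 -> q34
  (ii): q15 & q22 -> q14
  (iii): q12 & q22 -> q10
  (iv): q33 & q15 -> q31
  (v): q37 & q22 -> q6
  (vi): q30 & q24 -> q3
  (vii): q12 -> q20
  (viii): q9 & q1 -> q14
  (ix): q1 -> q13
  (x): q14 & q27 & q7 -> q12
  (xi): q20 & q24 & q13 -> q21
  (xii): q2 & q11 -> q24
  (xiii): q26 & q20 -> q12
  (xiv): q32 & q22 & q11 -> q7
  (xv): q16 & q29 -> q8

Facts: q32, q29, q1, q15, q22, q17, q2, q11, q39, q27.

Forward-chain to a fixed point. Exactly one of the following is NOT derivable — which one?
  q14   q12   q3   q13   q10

Round 1: (ii) [q15 & q22 -> q14]; (ix) [q1 -> q13]; (xii) [q2 & q11 -> q24]; (xiv) [q32 & q22 & q11 -> q7]. Adds q14, q13, q24, q7.
Round 2: (x) [q14 & q27 & q7 -> q12]. Adds q12.
Round 3: (iii) [q12 & q22 -> q10]; (vii) [q12 -> q20]. Adds q10, q20.
Round 4: (xi) [q20 & q24 & q13 -> q21]. Adds q21.
Derived: q13 (round 1), q14 (round 1), q12 (round 2), q10 (round 3). q3 never appears in any round.

q3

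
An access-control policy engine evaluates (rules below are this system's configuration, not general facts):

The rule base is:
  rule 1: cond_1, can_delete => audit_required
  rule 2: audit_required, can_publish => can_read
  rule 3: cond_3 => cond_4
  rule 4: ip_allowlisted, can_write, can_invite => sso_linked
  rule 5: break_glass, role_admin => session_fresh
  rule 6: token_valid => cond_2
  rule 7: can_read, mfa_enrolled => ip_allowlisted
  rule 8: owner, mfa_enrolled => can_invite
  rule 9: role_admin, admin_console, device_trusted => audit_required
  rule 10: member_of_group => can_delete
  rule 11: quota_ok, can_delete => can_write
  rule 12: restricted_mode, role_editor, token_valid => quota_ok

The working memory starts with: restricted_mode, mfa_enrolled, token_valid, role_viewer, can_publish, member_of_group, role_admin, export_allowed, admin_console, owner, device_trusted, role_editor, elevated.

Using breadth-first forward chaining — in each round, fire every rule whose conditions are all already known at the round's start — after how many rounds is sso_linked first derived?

4

Round 1: rule 6 [token_valid => cond_2]; rule 8 [owner, mfa_enrolled => can_invite]; rule 9 [role_admin, admin_console, device_trusted => audit_required]; rule 10 [member_of_group => can_delete]; rule 12 [restricted_mode, role_editor, token_valid => quota_ok]. Adds cond_2, can_invite, audit_required, can_delete, quota_ok.
Round 2: rule 2 [audit_required, can_publish => can_read]; rule 11 [quota_ok, can_delete => can_write]. Adds can_read, can_write.
Round 3: rule 7 [can_read, mfa_enrolled => ip_allowlisted]. Adds ip_allowlisted.
Round 4: rule 4 [ip_allowlisted, can_write, can_invite => sso_linked]. Adds sso_linked.
sso_linked first appears in round 4.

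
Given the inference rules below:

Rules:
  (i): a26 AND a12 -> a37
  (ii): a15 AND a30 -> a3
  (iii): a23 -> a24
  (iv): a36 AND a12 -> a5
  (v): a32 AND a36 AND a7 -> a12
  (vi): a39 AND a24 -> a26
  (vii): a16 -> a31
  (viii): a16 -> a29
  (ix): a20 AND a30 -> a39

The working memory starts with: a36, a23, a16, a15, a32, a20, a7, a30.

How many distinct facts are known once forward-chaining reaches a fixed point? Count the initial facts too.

17

Round 1 fires (ii), (iii), (v), (vii), (viii), (ix), giving a3, a24, a12, a31, a29, a39.
Round 2 fires (iv), (vi), giving a5, a26.
Round 3 fires (i), giving a37.
Closure: {a12, a15, a16, a20, a23, a24, a26, a29, a3, a30, a31, a32, a36, a37, a39, a5, a7} — 17 facts.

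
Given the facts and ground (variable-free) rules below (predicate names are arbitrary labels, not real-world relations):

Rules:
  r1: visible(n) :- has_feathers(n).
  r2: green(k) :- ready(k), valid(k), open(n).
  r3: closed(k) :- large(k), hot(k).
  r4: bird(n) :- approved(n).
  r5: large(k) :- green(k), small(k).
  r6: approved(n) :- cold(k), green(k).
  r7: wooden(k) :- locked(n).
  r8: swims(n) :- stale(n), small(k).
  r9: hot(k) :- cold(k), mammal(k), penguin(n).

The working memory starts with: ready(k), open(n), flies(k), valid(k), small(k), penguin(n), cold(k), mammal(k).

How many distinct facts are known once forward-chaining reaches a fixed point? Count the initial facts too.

Round 1 — r2, r9, derive green(k), hot(k).
Round 2 — r5, r6, derive large(k), approved(n).
Round 3 — r3, r4, derive closed(k), bird(n).
Closure: {approved(n), bird(n), closed(k), cold(k), flies(k), green(k), hot(k), large(k), mammal(k), open(n), penguin(n), ready(k), small(k), valid(k)} — 14 facts.

14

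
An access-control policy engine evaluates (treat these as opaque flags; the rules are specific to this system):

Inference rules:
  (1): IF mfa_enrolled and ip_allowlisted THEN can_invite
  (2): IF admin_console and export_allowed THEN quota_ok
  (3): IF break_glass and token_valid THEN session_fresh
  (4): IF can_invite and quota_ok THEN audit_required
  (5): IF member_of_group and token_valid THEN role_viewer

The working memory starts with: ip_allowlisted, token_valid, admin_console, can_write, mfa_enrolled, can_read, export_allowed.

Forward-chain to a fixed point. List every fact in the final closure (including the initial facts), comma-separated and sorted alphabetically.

admin_console, audit_required, can_invite, can_read, can_write, export_allowed, ip_allowlisted, mfa_enrolled, quota_ok, token_valid

Round 1: (1) [IF mfa_enrolled and ip_allowlisted THEN can_invite]; (2) [IF admin_console and export_allowed THEN quota_ok]. New: can_invite, quota_ok.
Round 2: (4) [IF can_invite and quota_ok THEN audit_required]. New: audit_required.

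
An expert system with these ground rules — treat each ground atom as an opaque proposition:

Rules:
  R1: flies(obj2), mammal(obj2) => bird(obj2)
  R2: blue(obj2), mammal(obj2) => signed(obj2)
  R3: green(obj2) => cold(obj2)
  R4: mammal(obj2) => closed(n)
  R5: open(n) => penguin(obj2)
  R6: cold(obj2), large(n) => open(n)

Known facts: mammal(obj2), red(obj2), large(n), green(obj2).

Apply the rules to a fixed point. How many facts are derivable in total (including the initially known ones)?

8

Round 1 — R3, R4, derive cold(obj2), closed(n).
Round 2 — R6, derive open(n).
Round 3 — R5, derive penguin(obj2).
Closure: {closed(n), cold(obj2), green(obj2), large(n), mammal(obj2), open(n), penguin(obj2), red(obj2)} — 8 facts.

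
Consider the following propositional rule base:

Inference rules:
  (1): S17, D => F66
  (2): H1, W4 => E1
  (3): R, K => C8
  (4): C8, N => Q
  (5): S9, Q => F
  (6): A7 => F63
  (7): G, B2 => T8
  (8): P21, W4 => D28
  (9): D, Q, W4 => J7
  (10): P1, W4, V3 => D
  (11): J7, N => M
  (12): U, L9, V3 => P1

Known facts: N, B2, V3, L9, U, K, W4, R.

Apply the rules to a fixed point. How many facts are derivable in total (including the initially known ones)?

14

Round 1: (3) [R, K => C8]; (12) [U, L9, V3 => P1]. New: C8, P1.
Round 2: (4) [C8, N => Q]; (10) [P1, W4, V3 => D]. New: Q, D.
Round 3: (9) [D, Q, W4 => J7]. New: J7.
Round 4: (11) [J7, N => M]. New: M.
Closure: {B2, C8, D, J7, K, L9, M, N, P1, Q, R, U, V3, W4} — 14 facts.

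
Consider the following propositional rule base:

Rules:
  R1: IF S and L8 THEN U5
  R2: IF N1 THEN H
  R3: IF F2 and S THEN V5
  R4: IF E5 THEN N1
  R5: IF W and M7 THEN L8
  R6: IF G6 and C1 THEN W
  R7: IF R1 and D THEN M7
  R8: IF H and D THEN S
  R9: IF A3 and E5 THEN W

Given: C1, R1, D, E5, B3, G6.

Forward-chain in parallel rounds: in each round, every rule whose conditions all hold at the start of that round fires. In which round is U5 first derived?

4

Round 1: R4 [IF E5 THEN N1]; R6 [IF G6 and C1 THEN W]; R7 [IF R1 and D THEN M7]. New: N1, W, M7.
Round 2: R2 [IF N1 THEN H]; R5 [IF W and M7 THEN L8]. New: H, L8.
Round 3: R8 [IF H and D THEN S]. New: S.
Round 4: R1 [IF S and L8 THEN U5]. New: U5.
U5 first appears in round 4.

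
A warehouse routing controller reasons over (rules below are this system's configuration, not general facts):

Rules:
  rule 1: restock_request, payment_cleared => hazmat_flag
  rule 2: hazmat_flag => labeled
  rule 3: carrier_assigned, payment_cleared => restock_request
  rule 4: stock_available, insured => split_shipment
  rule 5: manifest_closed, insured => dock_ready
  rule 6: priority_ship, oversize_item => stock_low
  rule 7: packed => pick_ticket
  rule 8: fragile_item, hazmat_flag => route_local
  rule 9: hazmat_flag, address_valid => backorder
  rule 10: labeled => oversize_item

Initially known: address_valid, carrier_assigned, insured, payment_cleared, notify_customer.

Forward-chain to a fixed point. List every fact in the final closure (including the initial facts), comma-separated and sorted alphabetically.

[1] rule 3 [carrier_assigned, payment_cleared => restock_request]. ⇒ new: restock_request.
[2] rule 1 [restock_request, payment_cleared => hazmat_flag]. ⇒ new: hazmat_flag.
[3] rule 2 [hazmat_flag => labeled]; rule 9 [hazmat_flag, address_valid => backorder]. ⇒ new: labeled, backorder.
[4] rule 10 [labeled => oversize_item]. ⇒ new: oversize_item.

address_valid, backorder, carrier_assigned, hazmat_flag, insured, labeled, notify_customer, oversize_item, payment_cleared, restock_request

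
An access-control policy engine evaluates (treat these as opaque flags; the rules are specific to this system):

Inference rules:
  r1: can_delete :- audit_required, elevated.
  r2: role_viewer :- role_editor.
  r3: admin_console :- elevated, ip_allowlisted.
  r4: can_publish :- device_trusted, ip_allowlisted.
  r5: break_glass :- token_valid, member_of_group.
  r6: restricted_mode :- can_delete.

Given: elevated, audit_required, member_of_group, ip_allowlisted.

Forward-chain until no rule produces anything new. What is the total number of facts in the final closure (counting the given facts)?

Round 1 fires r1, r3, giving can_delete, admin_console.
Round 2 fires r6, giving restricted_mode.
Closure: {admin_console, audit_required, can_delete, elevated, ip_allowlisted, member_of_group, restricted_mode} — 7 facts.

7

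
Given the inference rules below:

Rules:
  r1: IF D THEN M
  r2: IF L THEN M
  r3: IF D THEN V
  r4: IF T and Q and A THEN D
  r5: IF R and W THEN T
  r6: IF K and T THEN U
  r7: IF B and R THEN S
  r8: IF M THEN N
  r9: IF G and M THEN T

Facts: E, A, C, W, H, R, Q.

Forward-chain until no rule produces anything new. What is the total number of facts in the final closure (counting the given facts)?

Round 1: r5 [IF R and W THEN T]. New: T.
Round 2: r4 [IF T and Q and A THEN D]. New: D.
Round 3: r1 [IF D THEN M]; r3 [IF D THEN V]. New: M, V.
Round 4: r8 [IF M THEN N]. New: N.
Closure: {A, C, D, E, H, M, N, Q, R, T, V, W} — 12 facts.

12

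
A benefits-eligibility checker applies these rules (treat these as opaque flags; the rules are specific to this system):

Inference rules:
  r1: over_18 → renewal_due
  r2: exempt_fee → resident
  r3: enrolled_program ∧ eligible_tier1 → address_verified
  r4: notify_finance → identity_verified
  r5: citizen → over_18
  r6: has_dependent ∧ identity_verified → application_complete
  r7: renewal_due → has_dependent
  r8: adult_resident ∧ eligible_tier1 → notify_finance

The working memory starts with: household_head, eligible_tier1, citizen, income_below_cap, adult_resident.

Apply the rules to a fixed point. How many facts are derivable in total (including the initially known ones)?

11

Round 1 fires r5, r8, giving over_18, notify_finance.
Round 2 fires r1, r4, giving renewal_due, identity_verified.
Round 3 fires r7, giving has_dependent.
Round 4 fires r6, giving application_complete.
Closure: {adult_resident, application_complete, citizen, eligible_tier1, has_dependent, household_head, identity_verified, income_below_cap, notify_finance, over_18, renewal_due} — 11 facts.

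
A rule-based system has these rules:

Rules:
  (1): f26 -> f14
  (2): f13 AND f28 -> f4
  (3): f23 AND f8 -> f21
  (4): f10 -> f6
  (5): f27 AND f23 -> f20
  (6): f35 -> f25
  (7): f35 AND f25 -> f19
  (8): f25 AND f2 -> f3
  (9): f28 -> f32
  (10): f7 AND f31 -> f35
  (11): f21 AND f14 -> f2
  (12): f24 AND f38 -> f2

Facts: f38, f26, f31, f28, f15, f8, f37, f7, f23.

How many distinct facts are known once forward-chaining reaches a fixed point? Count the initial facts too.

[1] (1) [f26 -> f14]; (3) [f23 AND f8 -> f21]; (9) [f28 -> f32]; (10) [f7 AND f31 -> f35]. ⇒ new: f14, f21, f32, f35.
[2] (6) [f35 -> f25]; (11) [f21 AND f14 -> f2]. ⇒ new: f25, f2.
[3] (7) [f35 AND f25 -> f19]; (8) [f25 AND f2 -> f3]. ⇒ new: f19, f3.
Closure: {f14, f15, f19, f2, f21, f23, f25, f26, f28, f3, f31, f32, f35, f37, f38, f7, f8} — 17 facts.

17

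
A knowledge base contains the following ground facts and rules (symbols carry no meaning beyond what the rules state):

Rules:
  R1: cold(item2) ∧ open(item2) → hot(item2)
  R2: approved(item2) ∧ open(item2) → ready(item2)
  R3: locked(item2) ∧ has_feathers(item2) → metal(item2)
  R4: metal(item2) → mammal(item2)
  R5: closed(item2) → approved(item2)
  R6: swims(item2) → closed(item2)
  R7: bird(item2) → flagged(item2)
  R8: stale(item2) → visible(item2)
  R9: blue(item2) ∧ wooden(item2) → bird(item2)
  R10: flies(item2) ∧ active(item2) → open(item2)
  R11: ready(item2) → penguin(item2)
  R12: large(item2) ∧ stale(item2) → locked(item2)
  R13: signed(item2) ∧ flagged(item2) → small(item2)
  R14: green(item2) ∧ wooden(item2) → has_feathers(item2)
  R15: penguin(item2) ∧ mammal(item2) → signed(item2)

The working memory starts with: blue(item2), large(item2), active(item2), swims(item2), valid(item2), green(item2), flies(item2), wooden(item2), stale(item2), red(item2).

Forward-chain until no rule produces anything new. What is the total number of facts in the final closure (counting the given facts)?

Round 1 fires R6, R8, R9, R10, R12, R14, giving closed(item2), visible(item2), bird(item2), open(item2), locked(item2), has_feathers(item2).
Round 2 fires R3, R5, R7, giving metal(item2), approved(item2), flagged(item2).
Round 3 fires R2, R4, giving ready(item2), mammal(item2).
Round 4 fires R11, giving penguin(item2).
Round 5 fires R15, giving signed(item2).
Round 6 fires R13, giving small(item2).
Closure: {active(item2), approved(item2), bird(item2), blue(item2), closed(item2), flagged(item2), flies(item2), green(item2), has_feathers(item2), large(item2), locked(item2), mammal(item2), metal(item2), open(item2), penguin(item2), ready(item2), red(item2), signed(item2), small(item2), stale(item2), swims(item2), valid(item2), visible(item2), wooden(item2)} — 24 facts.

24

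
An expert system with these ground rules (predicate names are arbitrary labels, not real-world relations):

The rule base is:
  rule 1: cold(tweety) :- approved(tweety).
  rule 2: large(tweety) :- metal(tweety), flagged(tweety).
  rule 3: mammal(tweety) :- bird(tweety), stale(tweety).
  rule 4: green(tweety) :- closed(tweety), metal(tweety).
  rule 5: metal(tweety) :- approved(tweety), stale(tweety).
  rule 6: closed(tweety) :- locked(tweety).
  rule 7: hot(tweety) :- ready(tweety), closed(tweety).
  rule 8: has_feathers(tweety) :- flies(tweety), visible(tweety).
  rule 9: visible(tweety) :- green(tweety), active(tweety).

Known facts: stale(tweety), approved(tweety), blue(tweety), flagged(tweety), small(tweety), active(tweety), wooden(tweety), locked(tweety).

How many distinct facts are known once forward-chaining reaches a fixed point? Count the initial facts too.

14

Round 1: rule 1 [cold(tweety) :- approved(tweety).]; rule 5 [metal(tweety) :- approved(tweety), stale(tweety).]; rule 6 [closed(tweety) :- locked(tweety).]. Adds cold(tweety), metal(tweety), closed(tweety).
Round 2: rule 2 [large(tweety) :- metal(tweety), flagged(tweety).]; rule 4 [green(tweety) :- closed(tweety), metal(tweety).]. Adds large(tweety), green(tweety).
Round 3: rule 9 [visible(tweety) :- green(tweety), active(tweety).]. Adds visible(tweety).
Closure: {active(tweety), approved(tweety), blue(tweety), closed(tweety), cold(tweety), flagged(tweety), green(tweety), large(tweety), locked(tweety), metal(tweety), small(tweety), stale(tweety), visible(tweety), wooden(tweety)} — 14 facts.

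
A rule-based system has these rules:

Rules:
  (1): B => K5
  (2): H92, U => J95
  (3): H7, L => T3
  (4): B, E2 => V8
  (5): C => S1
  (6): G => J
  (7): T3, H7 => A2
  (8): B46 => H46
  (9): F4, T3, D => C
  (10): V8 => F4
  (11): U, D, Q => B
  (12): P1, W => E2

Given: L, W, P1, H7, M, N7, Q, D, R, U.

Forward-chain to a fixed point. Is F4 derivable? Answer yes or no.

yes

Round 1 fires (3), (11), (12), giving T3, B, E2.
Round 2 fires (1), (4), (7), giving K5, V8, A2.
Round 3 fires (10), giving F4.
Round 4 fires (9), giving C.
Round 5 fires (5), giving S1.
F4 appears in round 3, so it is derivable.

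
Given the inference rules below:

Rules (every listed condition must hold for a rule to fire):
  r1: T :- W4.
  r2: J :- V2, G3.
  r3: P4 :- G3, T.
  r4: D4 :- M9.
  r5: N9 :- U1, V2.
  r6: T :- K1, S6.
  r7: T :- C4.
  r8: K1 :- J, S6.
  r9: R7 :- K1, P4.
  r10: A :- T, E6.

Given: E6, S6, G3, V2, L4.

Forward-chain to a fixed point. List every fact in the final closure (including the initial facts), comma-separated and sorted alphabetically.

Round 1 fires r2, giving J.
Round 2 fires r8, giving K1.
Round 3 fires r6, giving T.
Round 4 fires r3, r10, giving P4, A.
Round 5 fires r9, giving R7.

A, E6, G3, J, K1, L4, P4, R7, S6, T, V2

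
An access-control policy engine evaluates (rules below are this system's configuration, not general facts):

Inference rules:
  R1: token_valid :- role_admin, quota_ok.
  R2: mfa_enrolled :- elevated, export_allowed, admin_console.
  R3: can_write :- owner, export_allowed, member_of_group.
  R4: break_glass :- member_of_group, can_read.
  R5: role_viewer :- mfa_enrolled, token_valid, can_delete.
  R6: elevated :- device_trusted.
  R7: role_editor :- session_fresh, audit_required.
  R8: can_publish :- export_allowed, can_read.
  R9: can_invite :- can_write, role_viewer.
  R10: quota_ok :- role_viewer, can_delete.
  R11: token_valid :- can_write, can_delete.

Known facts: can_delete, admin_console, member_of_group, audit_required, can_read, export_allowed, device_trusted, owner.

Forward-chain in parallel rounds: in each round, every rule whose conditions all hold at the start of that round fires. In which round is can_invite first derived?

Round 1: R3 [can_write :- owner, export_allowed, member_of_group.]; R4 [break_glass :- member_of_group, can_read.]; R6 [elevated :- device_trusted.]; R8 [can_publish :- export_allowed, can_read.]. Adds can_write, break_glass, elevated, can_publish.
Round 2: R2 [mfa_enrolled :- elevated, export_allowed, admin_console.]; R11 [token_valid :- can_write, can_delete.]. Adds mfa_enrolled, token_valid.
Round 3: R5 [role_viewer :- mfa_enrolled, token_valid, can_delete.]. Adds role_viewer.
Round 4: R9 [can_invite :- can_write, role_viewer.]; R10 [quota_ok :- role_viewer, can_delete.]. Adds can_invite, quota_ok.
can_invite first appears in round 4.

4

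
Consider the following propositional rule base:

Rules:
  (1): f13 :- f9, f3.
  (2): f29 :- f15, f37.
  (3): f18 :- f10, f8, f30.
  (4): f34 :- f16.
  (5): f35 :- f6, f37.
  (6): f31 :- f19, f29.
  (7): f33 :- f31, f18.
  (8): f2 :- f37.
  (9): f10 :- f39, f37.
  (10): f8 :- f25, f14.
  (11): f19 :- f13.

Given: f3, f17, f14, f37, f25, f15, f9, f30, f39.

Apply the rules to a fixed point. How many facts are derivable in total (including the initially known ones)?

18

Round 1: (1) [f13 :- f9, f3.]; (2) [f29 :- f15, f37.]; (8) [f2 :- f37.]; (9) [f10 :- f39, f37.]; (10) [f8 :- f25, f14.]. New: f13, f29, f2, f10, f8.
Round 2: (3) [f18 :- f10, f8, f30.]; (11) [f19 :- f13.]. New: f18, f19.
Round 3: (6) [f31 :- f19, f29.]. New: f31.
Round 4: (7) [f33 :- f31, f18.]. New: f33.
Closure: {f10, f13, f14, f15, f17, f18, f19, f2, f25, f29, f3, f30, f31, f33, f37, f39, f8, f9} — 18 facts.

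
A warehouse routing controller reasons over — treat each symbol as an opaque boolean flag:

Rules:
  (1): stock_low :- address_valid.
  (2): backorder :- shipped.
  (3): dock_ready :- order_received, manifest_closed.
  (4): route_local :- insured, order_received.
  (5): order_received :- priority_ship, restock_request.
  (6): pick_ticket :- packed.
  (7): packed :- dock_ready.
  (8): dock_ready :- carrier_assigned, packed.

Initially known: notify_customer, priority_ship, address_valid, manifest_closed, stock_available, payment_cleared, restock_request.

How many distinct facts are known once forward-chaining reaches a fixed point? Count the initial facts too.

12

Round 1: (1) [stock_low :- address_valid.]; (5) [order_received :- priority_ship, restock_request.]. New: stock_low, order_received.
Round 2: (3) [dock_ready :- order_received, manifest_closed.]. New: dock_ready.
Round 3: (7) [packed :- dock_ready.]. New: packed.
Round 4: (6) [pick_ticket :- packed.]. New: pick_ticket.
Closure: {address_valid, dock_ready, manifest_closed, notify_customer, order_received, packed, payment_cleared, pick_ticket, priority_ship, restock_request, stock_available, stock_low} — 12 facts.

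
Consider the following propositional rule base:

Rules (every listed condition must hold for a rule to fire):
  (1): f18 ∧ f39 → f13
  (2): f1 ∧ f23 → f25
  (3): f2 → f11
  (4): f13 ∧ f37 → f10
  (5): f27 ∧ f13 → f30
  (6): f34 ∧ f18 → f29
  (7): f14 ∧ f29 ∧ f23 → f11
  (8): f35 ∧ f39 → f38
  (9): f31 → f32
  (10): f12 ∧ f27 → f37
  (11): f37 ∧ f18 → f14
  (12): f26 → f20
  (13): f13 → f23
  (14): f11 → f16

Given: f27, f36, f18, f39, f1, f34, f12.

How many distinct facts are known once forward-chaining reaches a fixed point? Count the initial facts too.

[1] (1) [f18 ∧ f39 → f13]; (6) [f34 ∧ f18 → f29]; (10) [f12 ∧ f27 → f37]. ⇒ new: f13, f29, f37.
[2] (4) [f13 ∧ f37 → f10]; (5) [f27 ∧ f13 → f30]; (11) [f37 ∧ f18 → f14]; (13) [f13 → f23]. ⇒ new: f10, f30, f14, f23.
[3] (2) [f1 ∧ f23 → f25]; (7) [f14 ∧ f29 ∧ f23 → f11]. ⇒ new: f25, f11.
[4] (14) [f11 → f16]. ⇒ new: f16.
Closure: {f1, f10, f11, f12, f13, f14, f16, f18, f23, f25, f27, f29, f30, f34, f36, f37, f39} — 17 facts.

17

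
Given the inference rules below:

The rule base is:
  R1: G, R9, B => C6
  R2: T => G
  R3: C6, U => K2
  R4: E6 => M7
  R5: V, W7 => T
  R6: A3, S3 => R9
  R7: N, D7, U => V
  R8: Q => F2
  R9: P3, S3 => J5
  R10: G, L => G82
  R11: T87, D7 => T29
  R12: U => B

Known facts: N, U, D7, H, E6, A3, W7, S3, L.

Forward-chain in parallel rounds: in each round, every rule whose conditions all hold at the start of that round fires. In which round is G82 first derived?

4

Round 1: R4 [E6 => M7]; R6 [A3, S3 => R9]; R7 [N, D7, U => V]; R12 [U => B]. New: M7, R9, V, B.
Round 2: R5 [V, W7 => T]. New: T.
Round 3: R2 [T => G]. New: G.
Round 4: R1 [G, R9, B => C6]; R10 [G, L => G82]. New: C6, G82.
G82 first appears in round 4.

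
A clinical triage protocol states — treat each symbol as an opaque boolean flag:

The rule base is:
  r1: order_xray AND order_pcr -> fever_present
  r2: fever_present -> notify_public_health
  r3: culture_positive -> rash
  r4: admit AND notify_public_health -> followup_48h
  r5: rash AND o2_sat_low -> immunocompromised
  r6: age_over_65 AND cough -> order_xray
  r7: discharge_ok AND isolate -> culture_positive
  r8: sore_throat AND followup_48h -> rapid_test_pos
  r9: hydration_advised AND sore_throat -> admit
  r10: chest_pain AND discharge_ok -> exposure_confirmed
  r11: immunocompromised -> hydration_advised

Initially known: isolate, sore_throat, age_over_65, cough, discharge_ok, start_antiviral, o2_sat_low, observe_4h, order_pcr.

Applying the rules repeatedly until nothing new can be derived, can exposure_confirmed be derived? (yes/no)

no

Round 1 fires r6, r7, giving order_xray, culture_positive.
Round 2 fires r1, r3, giving fever_present, rash.
Round 3 fires r2, r5, giving notify_public_health, immunocompromised.
Round 4 fires r11, giving hydration_advised.
Round 5 fires r9, giving admit.
Round 6 fires r4, giving followup_48h.
Round 7 fires r8, giving rapid_test_pos.
Fixed point reached. exposure_confirmed is concluded only by r10; r10 needs chest_pain (never derived).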